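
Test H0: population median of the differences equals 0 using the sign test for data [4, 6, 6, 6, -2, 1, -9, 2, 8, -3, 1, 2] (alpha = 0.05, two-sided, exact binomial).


Step 1: Discard zero differences. Original n = 12; n_eff = number of nonzero differences = 12.
Nonzero differences (with sign): +4, +6, +6, +6, -2, +1, -9, +2, +8, -3, +1, +2
Step 2: Count signs: positive = 9, negative = 3.
Step 3: Under H0: P(positive) = 0.5, so the number of positives S ~ Bin(12, 0.5).
Step 4: Two-sided exact p-value = sum of Bin(12,0.5) probabilities at or below the observed probability = 0.145996.
Step 5: alpha = 0.05. fail to reject H0.

n_eff = 12, pos = 9, neg = 3, p = 0.145996, fail to reject H0.


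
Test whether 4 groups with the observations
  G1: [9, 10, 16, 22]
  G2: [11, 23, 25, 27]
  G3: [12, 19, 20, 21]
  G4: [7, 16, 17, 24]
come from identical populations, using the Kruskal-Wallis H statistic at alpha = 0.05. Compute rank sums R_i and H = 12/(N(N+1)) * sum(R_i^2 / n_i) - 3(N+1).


Step 1: Combine all N = 16 observations and assign midranks.
sorted (value, group, rank): (7,G4,1), (9,G1,2), (10,G1,3), (11,G2,4), (12,G3,5), (16,G1,6.5), (16,G4,6.5), (17,G4,8), (19,G3,9), (20,G3,10), (21,G3,11), (22,G1,12), (23,G2,13), (24,G4,14), (25,G2,15), (27,G2,16)
Step 2: Sum ranks within each group.
R_1 = 23.5 (n_1 = 4)
R_2 = 48 (n_2 = 4)
R_3 = 35 (n_3 = 4)
R_4 = 29.5 (n_4 = 4)
Step 3: H = 12/(N(N+1)) * sum(R_i^2/n_i) - 3(N+1)
     = 12/(16*17) * (23.5^2/4 + 48^2/4 + 35^2/4 + 29.5^2/4) - 3*17
     = 0.044118 * 1237.88 - 51
     = 3.612132.
Step 4: Ties present; correction factor C = 1 - 6/(16^3 - 16) = 0.998529. Corrected H = 3.612132 / 0.998529 = 3.617452.
Step 5: Under H0, H ~ chi^2(3); p-value = 0.305845.
Step 6: alpha = 0.05. fail to reject H0.

H = 3.6175, df = 3, p = 0.305845, fail to reject H0.


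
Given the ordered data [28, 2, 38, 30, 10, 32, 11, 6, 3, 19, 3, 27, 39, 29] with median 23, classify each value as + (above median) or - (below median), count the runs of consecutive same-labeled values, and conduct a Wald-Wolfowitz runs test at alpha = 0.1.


Step 1: Compute median = 23; label A = above, B = below.
Labels in order: ABAABABBBBBAAA  (n_A = 7, n_B = 7)
Step 2: Count runs R = 7.
Step 3: Under H0 (random ordering), E[R] = 2*n_A*n_B/(n_A+n_B) + 1 = 2*7*7/14 + 1 = 8.0000.
        Var[R] = 2*n_A*n_B*(2*n_A*n_B - n_A - n_B) / ((n_A+n_B)^2 * (n_A+n_B-1)) = 8232/2548 = 3.2308.
        SD[R] = 1.7974.
Step 4: Continuity-corrected z = (R + 0.5 - E[R]) / SD[R] = (7 + 0.5 - 8.0000) / 1.7974 = -0.2782.
Step 5: Two-sided p-value via normal approximation = 2*(1 - Phi(|z|)) = 0.780879.
Step 6: alpha = 0.1. fail to reject H0.

R = 7, z = -0.2782, p = 0.780879, fail to reject H0.


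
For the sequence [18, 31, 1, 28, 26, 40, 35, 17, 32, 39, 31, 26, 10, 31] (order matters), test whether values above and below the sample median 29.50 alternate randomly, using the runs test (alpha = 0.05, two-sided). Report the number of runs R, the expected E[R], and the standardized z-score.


Step 1: Compute median = 29.50; label A = above, B = below.
Labels in order: BABBBAABAAABBA  (n_A = 7, n_B = 7)
Step 2: Count runs R = 8.
Step 3: Under H0 (random ordering), E[R] = 2*n_A*n_B/(n_A+n_B) + 1 = 2*7*7/14 + 1 = 8.0000.
        Var[R] = 2*n_A*n_B*(2*n_A*n_B - n_A - n_B) / ((n_A+n_B)^2 * (n_A+n_B-1)) = 8232/2548 = 3.2308.
        SD[R] = 1.7974.
Step 4: R = E[R], so z = 0 with no continuity correction.
Step 5: Two-sided p-value via normal approximation = 2*(1 - Phi(|z|)) = 1.000000.
Step 6: alpha = 0.05. fail to reject H0.

R = 8, z = 0.0000, p = 1.000000, fail to reject H0.


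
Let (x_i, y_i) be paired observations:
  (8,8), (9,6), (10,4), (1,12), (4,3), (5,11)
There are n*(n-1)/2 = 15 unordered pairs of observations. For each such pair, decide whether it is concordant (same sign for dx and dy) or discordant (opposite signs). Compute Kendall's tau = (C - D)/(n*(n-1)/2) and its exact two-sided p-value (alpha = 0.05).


Step 1: Enumerate the 15 unordered pairs (i,j) with i<j and classify each by sign(x_j-x_i) * sign(y_j-y_i).
  (1,2):dx=+1,dy=-2->D; (1,3):dx=+2,dy=-4->D; (1,4):dx=-7,dy=+4->D; (1,5):dx=-4,dy=-5->C
  (1,6):dx=-3,dy=+3->D; (2,3):dx=+1,dy=-2->D; (2,4):dx=-8,dy=+6->D; (2,5):dx=-5,dy=-3->C
  (2,6):dx=-4,dy=+5->D; (3,4):dx=-9,dy=+8->D; (3,5):dx=-6,dy=-1->C; (3,6):dx=-5,dy=+7->D
  (4,5):dx=+3,dy=-9->D; (4,6):dx=+4,dy=-1->D; (5,6):dx=+1,dy=+8->C
Step 2: C = 4, D = 11, total pairs = 15.
Step 3: tau = (C - D)/(n(n-1)/2) = (4 - 11)/15 = -0.466667.
Step 4: Exact two-sided p-value (enumerate n! = 720 permutations of y under H0): p = 0.272222.
Step 5: alpha = 0.05. fail to reject H0.

tau_b = -0.4667 (C=4, D=11), p = 0.272222, fail to reject H0.


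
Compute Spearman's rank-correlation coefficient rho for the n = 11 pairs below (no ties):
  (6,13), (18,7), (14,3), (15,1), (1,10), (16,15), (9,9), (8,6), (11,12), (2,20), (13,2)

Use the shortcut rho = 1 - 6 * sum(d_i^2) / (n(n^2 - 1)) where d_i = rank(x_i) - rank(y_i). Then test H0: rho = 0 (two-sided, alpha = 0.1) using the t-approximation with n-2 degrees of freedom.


Step 1: Rank x and y separately (midranks; no ties here).
rank(x): 6->3, 18->11, 14->8, 15->9, 1->1, 16->10, 9->5, 8->4, 11->6, 2->2, 13->7
rank(y): 13->9, 7->5, 3->3, 1->1, 10->7, 15->10, 9->6, 6->4, 12->8, 20->11, 2->2
Step 2: d_i = R_x(i) - R_y(i); compute d_i^2.
  (3-9)^2=36, (11-5)^2=36, (8-3)^2=25, (9-1)^2=64, (1-7)^2=36, (10-10)^2=0, (5-6)^2=1, (4-4)^2=0, (6-8)^2=4, (2-11)^2=81, (7-2)^2=25
sum(d^2) = 308.
Step 3: rho = 1 - 6*308 / (11*(11^2 - 1)) = 1 - 1848/1320 = -0.400000.
Step 4: Under H0, t = rho * sqrt((n-2)/(1-rho^2)) = -1.3093 ~ t(9).
Step 5: Two-sided p-value from the t-distribution with 9 df = 0.222868.
Step 6: alpha = 0.1. fail to reject H0.

rho = -0.4000, p = 0.222868, fail to reject H0 at alpha = 0.1.


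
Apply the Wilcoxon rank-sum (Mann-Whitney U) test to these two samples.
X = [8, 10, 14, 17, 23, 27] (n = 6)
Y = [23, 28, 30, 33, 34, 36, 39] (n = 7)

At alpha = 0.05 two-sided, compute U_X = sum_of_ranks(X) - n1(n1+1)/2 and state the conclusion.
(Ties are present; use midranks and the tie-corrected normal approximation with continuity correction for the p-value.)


Step 1: Combine and sort all 13 observations; assign midranks.
sorted (value, group): (8,X), (10,X), (14,X), (17,X), (23,X), (23,Y), (27,X), (28,Y), (30,Y), (33,Y), (34,Y), (36,Y), (39,Y)
ranks: 8->1, 10->2, 14->3, 17->4, 23->5.5, 23->5.5, 27->7, 28->8, 30->9, 33->10, 34->11, 36->12, 39->13
Step 2: Rank sum for X: R1 = 1 + 2 + 3 + 4 + 5.5 + 7 = 22.5.
Step 3: U_X = R1 - n1(n1+1)/2 = 22.5 - 6*7/2 = 22.5 - 21 = 1.5.
       U_Y = n1*n2 - U_X = 42 - 1.5 = 40.5.
Step 4: Ties are present, so use the tie-corrected normal approximation (with continuity correction) for the p-value.
Step 5: p-value = 0.006567; compare to alpha = 0.05. reject H0.

U_X = 1.5, p = 0.006567, reject H0 at alpha = 0.05.


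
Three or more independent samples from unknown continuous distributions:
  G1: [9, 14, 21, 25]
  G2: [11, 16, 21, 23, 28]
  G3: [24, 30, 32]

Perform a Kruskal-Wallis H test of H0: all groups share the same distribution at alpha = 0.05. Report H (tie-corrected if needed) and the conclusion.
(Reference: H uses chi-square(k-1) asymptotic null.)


Step 1: Combine all N = 12 observations and assign midranks.
sorted (value, group, rank): (9,G1,1), (11,G2,2), (14,G1,3), (16,G2,4), (21,G1,5.5), (21,G2,5.5), (23,G2,7), (24,G3,8), (25,G1,9), (28,G2,10), (30,G3,11), (32,G3,12)
Step 2: Sum ranks within each group.
R_1 = 18.5 (n_1 = 4)
R_2 = 28.5 (n_2 = 5)
R_3 = 31 (n_3 = 3)
Step 3: H = 12/(N(N+1)) * sum(R_i^2/n_i) - 3(N+1)
     = 12/(12*13) * (18.5^2/4 + 28.5^2/5 + 31^2/3) - 3*13
     = 0.076923 * 568.346 - 39
     = 4.718910.
Step 4: Ties present; correction factor C = 1 - 6/(12^3 - 12) = 0.996503. Corrected H = 4.718910 / 0.996503 = 4.735468.
Step 5: Under H0, H ~ chi^2(2); p-value = 0.093693.
Step 6: alpha = 0.05. fail to reject H0.

H = 4.7355, df = 2, p = 0.093693, fail to reject H0.


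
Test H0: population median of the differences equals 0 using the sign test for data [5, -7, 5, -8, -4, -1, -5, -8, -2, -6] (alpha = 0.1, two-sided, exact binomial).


Step 1: Discard zero differences. Original n = 10; n_eff = number of nonzero differences = 10.
Nonzero differences (with sign): +5, -7, +5, -8, -4, -1, -5, -8, -2, -6
Step 2: Count signs: positive = 2, negative = 8.
Step 3: Under H0: P(positive) = 0.5, so the number of positives S ~ Bin(10, 0.5).
Step 4: Two-sided exact p-value = sum of Bin(10,0.5) probabilities at or below the observed probability = 0.109375.
Step 5: alpha = 0.1. fail to reject H0.

n_eff = 10, pos = 2, neg = 8, p = 0.109375, fail to reject H0.


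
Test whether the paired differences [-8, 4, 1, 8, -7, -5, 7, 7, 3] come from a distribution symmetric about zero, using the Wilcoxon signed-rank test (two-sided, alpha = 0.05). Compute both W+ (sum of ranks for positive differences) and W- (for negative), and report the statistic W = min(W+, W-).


Step 1: Drop any zero differences (none here) and take |d_i|.
|d| = [8, 4, 1, 8, 7, 5, 7, 7, 3]
Step 2: Midrank |d_i| (ties get averaged ranks).
ranks: |8|->8.5, |4|->3, |1|->1, |8|->8.5, |7|->6, |5|->4, |7|->6, |7|->6, |3|->2
Step 3: Attach original signs; sum ranks with positive sign and with negative sign.
W+ = 3 + 1 + 8.5 + 6 + 6 + 2 = 26.5
W- = 8.5 + 6 + 4 = 18.5
(Check: W+ + W- = 45 should equal n(n+1)/2 = 45.)
Step 4: Test statistic W = min(W+, W-) = 18.5.
Step 5: Ties in |d|, so use the tie-corrected normal approximation.
        E[W] = n(n+1)/4 = 9*10/4 = 22.5.
        Tie groups: |d|=7 (t=3), |d|=8 (t=2); sum(t^3 - t) = 30.
        Var[W] = n(n+1)(2n+1)/24 - sum(t^3-t)/48 = 1710/24 - 30/48 = 70.625.
        z = (W - E[W]) / sqrt(Var[W]) = (18.5 - 22.5) / 8.4039 = -0.4760.
        Two-sided p = 2*Phi(z) = 0.634095.
Step 6: alpha = 0.05. fail to reject H0.

W+ = 26.5, W- = 18.5, W = min = 18.5, p = 0.634095, fail to reject H0.


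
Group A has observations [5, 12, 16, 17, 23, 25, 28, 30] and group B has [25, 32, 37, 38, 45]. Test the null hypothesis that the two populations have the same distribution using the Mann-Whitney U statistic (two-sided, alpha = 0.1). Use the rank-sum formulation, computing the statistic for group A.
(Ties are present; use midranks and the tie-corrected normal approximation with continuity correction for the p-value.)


Step 1: Combine and sort all 13 observations; assign midranks.
sorted (value, group): (5,X), (12,X), (16,X), (17,X), (23,X), (25,X), (25,Y), (28,X), (30,X), (32,Y), (37,Y), (38,Y), (45,Y)
ranks: 5->1, 12->2, 16->3, 17->4, 23->5, 25->6.5, 25->6.5, 28->8, 30->9, 32->10, 37->11, 38->12, 45->13
Step 2: Rank sum for X: R1 = 1 + 2 + 3 + 4 + 5 + 6.5 + 8 + 9 = 38.5.
Step 3: U_X = R1 - n1(n1+1)/2 = 38.5 - 8*9/2 = 38.5 - 36 = 2.5.
       U_Y = n1*n2 - U_X = 40 - 2.5 = 37.5.
Step 4: Ties are present, so use the tie-corrected normal approximation (with continuity correction) for the p-value.
Step 5: p-value = 0.012704; compare to alpha = 0.1. reject H0.

U_X = 2.5, p = 0.012704, reject H0 at alpha = 0.1.


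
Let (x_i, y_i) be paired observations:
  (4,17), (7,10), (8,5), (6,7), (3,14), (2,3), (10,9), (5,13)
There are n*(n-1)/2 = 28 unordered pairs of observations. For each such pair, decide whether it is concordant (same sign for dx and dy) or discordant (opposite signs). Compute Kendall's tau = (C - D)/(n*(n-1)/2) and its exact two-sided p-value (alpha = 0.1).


Step 1: Enumerate the 28 unordered pairs (i,j) with i<j and classify each by sign(x_j-x_i) * sign(y_j-y_i).
  (1,2):dx=+3,dy=-7->D; (1,3):dx=+4,dy=-12->D; (1,4):dx=+2,dy=-10->D; (1,5):dx=-1,dy=-3->C
  (1,6):dx=-2,dy=-14->C; (1,7):dx=+6,dy=-8->D; (1,8):dx=+1,dy=-4->D; (2,3):dx=+1,dy=-5->D
  (2,4):dx=-1,dy=-3->C; (2,5):dx=-4,dy=+4->D; (2,6):dx=-5,dy=-7->C; (2,7):dx=+3,dy=-1->D
  (2,8):dx=-2,dy=+3->D; (3,4):dx=-2,dy=+2->D; (3,5):dx=-5,dy=+9->D; (3,6):dx=-6,dy=-2->C
  (3,7):dx=+2,dy=+4->C; (3,8):dx=-3,dy=+8->D; (4,5):dx=-3,dy=+7->D; (4,6):dx=-4,dy=-4->C
  (4,7):dx=+4,dy=+2->C; (4,8):dx=-1,dy=+6->D; (5,6):dx=-1,dy=-11->C; (5,7):dx=+7,dy=-5->D
  (5,8):dx=+2,dy=-1->D; (6,7):dx=+8,dy=+6->C; (6,8):dx=+3,dy=+10->C; (7,8):dx=-5,dy=+4->D
Step 2: C = 11, D = 17, total pairs = 28.
Step 3: tau = (C - D)/(n(n-1)/2) = (11 - 17)/28 = -0.214286.
Step 4: Exact two-sided p-value (enumerate n! = 40320 permutations of y under H0): p = 0.548413.
Step 5: alpha = 0.1. fail to reject H0.

tau_b = -0.2143 (C=11, D=17), p = 0.548413, fail to reject H0.


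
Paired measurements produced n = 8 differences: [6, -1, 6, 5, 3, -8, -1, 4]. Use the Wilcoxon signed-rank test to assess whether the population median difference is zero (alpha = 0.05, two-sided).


Step 1: Drop any zero differences (none here) and take |d_i|.
|d| = [6, 1, 6, 5, 3, 8, 1, 4]
Step 2: Midrank |d_i| (ties get averaged ranks).
ranks: |6|->6.5, |1|->1.5, |6|->6.5, |5|->5, |3|->3, |8|->8, |1|->1.5, |4|->4
Step 3: Attach original signs; sum ranks with positive sign and with negative sign.
W+ = 6.5 + 6.5 + 5 + 3 + 4 = 25
W- = 1.5 + 8 + 1.5 = 11
(Check: W+ + W- = 36 should equal n(n+1)/2 = 36.)
Step 4: Test statistic W = min(W+, W-) = 11.
Step 5: Ties in |d|, so use the tie-corrected normal approximation.
        E[W] = n(n+1)/4 = 8*9/4 = 18.
        Tie groups: |d|=1 (t=2), |d|=6 (t=2); sum(t^3 - t) = 12.
        Var[W] = n(n+1)(2n+1)/24 - sum(t^3-t)/48 = 1224/24 - 12/48 = 50.75.
        z = (W - E[W]) / sqrt(Var[W]) = (11 - 18) / 7.1239 = -0.9826.
        Two-sided p = 2*Phi(z) = 0.325801.
Step 6: alpha = 0.05. fail to reject H0.

W+ = 25, W- = 11, W = min = 11, p = 0.325801, fail to reject H0.


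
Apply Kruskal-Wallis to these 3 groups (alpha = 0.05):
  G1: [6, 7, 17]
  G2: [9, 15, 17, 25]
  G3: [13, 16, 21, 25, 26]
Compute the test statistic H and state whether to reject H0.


Step 1: Combine all N = 12 observations and assign midranks.
sorted (value, group, rank): (6,G1,1), (7,G1,2), (9,G2,3), (13,G3,4), (15,G2,5), (16,G3,6), (17,G1,7.5), (17,G2,7.5), (21,G3,9), (25,G2,10.5), (25,G3,10.5), (26,G3,12)
Step 2: Sum ranks within each group.
R_1 = 10.5 (n_1 = 3)
R_2 = 26 (n_2 = 4)
R_3 = 41.5 (n_3 = 5)
Step 3: H = 12/(N(N+1)) * sum(R_i^2/n_i) - 3(N+1)
     = 12/(12*13) * (10.5^2/3 + 26^2/4 + 41.5^2/5) - 3*13
     = 0.076923 * 550.2 - 39
     = 3.323077.
Step 4: Ties present; correction factor C = 1 - 12/(12^3 - 12) = 0.993007. Corrected H = 3.323077 / 0.993007 = 3.346479.
Step 5: Under H0, H ~ chi^2(2); p-value = 0.187638.
Step 6: alpha = 0.05. fail to reject H0.

H = 3.3465, df = 2, p = 0.187638, fail to reject H0.


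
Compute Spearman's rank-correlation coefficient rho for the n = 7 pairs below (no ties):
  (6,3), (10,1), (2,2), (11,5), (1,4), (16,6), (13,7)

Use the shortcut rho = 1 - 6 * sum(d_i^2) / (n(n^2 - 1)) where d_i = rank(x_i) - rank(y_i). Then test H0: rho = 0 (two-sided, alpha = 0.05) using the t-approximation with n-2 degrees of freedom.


Step 1: Rank x and y separately (midranks; no ties here).
rank(x): 6->3, 10->4, 2->2, 11->5, 1->1, 16->7, 13->6
rank(y): 3->3, 1->1, 2->2, 5->5, 4->4, 6->6, 7->7
Step 2: d_i = R_x(i) - R_y(i); compute d_i^2.
  (3-3)^2=0, (4-1)^2=9, (2-2)^2=0, (5-5)^2=0, (1-4)^2=9, (7-6)^2=1, (6-7)^2=1
sum(d^2) = 20.
Step 3: rho = 1 - 6*20 / (7*(7^2 - 1)) = 1 - 120/336 = 0.642857.
Step 4: Under H0, t = rho * sqrt((n-2)/(1-rho^2)) = 1.8766 ~ t(5).
Step 5: Two-sided p-value from the t-distribution with 5 df = 0.119392.
Step 6: alpha = 0.05. fail to reject H0.

rho = 0.6429, p = 0.119392, fail to reject H0 at alpha = 0.05.


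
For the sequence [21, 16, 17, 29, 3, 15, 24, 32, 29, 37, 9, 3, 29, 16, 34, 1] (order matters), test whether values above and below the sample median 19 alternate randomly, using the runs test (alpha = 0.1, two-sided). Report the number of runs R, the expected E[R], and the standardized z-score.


Step 1: Compute median = 19; label A = above, B = below.
Labels in order: ABBABBAAAABBABAB  (n_A = 8, n_B = 8)
Step 2: Count runs R = 10.
Step 3: Under H0 (random ordering), E[R] = 2*n_A*n_B/(n_A+n_B) + 1 = 2*8*8/16 + 1 = 9.0000.
        Var[R] = 2*n_A*n_B*(2*n_A*n_B - n_A - n_B) / ((n_A+n_B)^2 * (n_A+n_B-1)) = 14336/3840 = 3.7333.
        SD[R] = 1.9322.
Step 4: Continuity-corrected z = (R - 0.5 - E[R]) / SD[R] = (10 - 0.5 - 9.0000) / 1.9322 = 0.2588.
Step 5: Two-sided p-value via normal approximation = 2*(1 - Phi(|z|)) = 0.795809.
Step 6: alpha = 0.1. fail to reject H0.

R = 10, z = 0.2588, p = 0.795809, fail to reject H0.


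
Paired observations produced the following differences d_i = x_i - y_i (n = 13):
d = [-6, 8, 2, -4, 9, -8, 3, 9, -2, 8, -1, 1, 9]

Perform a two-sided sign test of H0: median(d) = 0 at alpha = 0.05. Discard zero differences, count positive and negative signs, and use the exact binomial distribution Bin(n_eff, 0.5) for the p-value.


Step 1: Discard zero differences. Original n = 13; n_eff = number of nonzero differences = 13.
Nonzero differences (with sign): -6, +8, +2, -4, +9, -8, +3, +9, -2, +8, -1, +1, +9
Step 2: Count signs: positive = 8, negative = 5.
Step 3: Under H0: P(positive) = 0.5, so the number of positives S ~ Bin(13, 0.5).
Step 4: Two-sided exact p-value = sum of Bin(13,0.5) probabilities at or below the observed probability = 0.581055.
Step 5: alpha = 0.05. fail to reject H0.

n_eff = 13, pos = 8, neg = 5, p = 0.581055, fail to reject H0.


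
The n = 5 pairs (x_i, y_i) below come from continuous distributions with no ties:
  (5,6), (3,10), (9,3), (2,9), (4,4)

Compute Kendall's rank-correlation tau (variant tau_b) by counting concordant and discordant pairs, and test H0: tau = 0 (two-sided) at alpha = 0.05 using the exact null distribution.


Step 1: Enumerate the 10 unordered pairs (i,j) with i<j and classify each by sign(x_j-x_i) * sign(y_j-y_i).
  (1,2):dx=-2,dy=+4->D; (1,3):dx=+4,dy=-3->D; (1,4):dx=-3,dy=+3->D; (1,5):dx=-1,dy=-2->C
  (2,3):dx=+6,dy=-7->D; (2,4):dx=-1,dy=-1->C; (2,5):dx=+1,dy=-6->D; (3,4):dx=-7,dy=+6->D
  (3,5):dx=-5,dy=+1->D; (4,5):dx=+2,dy=-5->D
Step 2: C = 2, D = 8, total pairs = 10.
Step 3: tau = (C - D)/(n(n-1)/2) = (2 - 8)/10 = -0.600000.
Step 4: Exact two-sided p-value (enumerate n! = 120 permutations of y under H0): p = 0.233333.
Step 5: alpha = 0.05. fail to reject H0.

tau_b = -0.6000 (C=2, D=8), p = 0.233333, fail to reject H0.


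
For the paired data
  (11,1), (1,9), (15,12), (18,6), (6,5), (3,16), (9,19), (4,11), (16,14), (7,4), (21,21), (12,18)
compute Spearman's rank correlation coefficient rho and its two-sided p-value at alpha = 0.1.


Step 1: Rank x and y separately (midranks; no ties here).
rank(x): 11->7, 1->1, 15->9, 18->11, 6->4, 3->2, 9->6, 4->3, 16->10, 7->5, 21->12, 12->8
rank(y): 1->1, 9->5, 12->7, 6->4, 5->3, 16->9, 19->11, 11->6, 14->8, 4->2, 21->12, 18->10
Step 2: d_i = R_x(i) - R_y(i); compute d_i^2.
  (7-1)^2=36, (1-5)^2=16, (9-7)^2=4, (11-4)^2=49, (4-3)^2=1, (2-9)^2=49, (6-11)^2=25, (3-6)^2=9, (10-8)^2=4, (5-2)^2=9, (12-12)^2=0, (8-10)^2=4
sum(d^2) = 206.
Step 3: rho = 1 - 6*206 / (12*(12^2 - 1)) = 1 - 1236/1716 = 0.279720.
Step 4: Under H0, t = rho * sqrt((n-2)/(1-rho^2)) = 0.9213 ~ t(10).
Step 5: Two-sided p-value from the t-distribution with 10 df = 0.378569.
Step 6: alpha = 0.1. fail to reject H0.

rho = 0.2797, p = 0.378569, fail to reject H0 at alpha = 0.1.


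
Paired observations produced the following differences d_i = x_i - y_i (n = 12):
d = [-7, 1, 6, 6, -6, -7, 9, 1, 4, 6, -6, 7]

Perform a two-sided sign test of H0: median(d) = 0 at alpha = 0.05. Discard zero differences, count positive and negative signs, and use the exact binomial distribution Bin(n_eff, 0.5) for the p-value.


Step 1: Discard zero differences. Original n = 12; n_eff = number of nonzero differences = 12.
Nonzero differences (with sign): -7, +1, +6, +6, -6, -7, +9, +1, +4, +6, -6, +7
Step 2: Count signs: positive = 8, negative = 4.
Step 3: Under H0: P(positive) = 0.5, so the number of positives S ~ Bin(12, 0.5).
Step 4: Two-sided exact p-value = sum of Bin(12,0.5) probabilities at or below the observed probability = 0.387695.
Step 5: alpha = 0.05. fail to reject H0.

n_eff = 12, pos = 8, neg = 4, p = 0.387695, fail to reject H0.


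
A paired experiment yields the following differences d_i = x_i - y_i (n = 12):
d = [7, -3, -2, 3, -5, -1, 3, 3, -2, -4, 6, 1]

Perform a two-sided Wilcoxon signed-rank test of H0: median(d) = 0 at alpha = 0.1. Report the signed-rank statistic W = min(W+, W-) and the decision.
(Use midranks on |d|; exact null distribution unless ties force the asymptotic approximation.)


Step 1: Drop any zero differences (none here) and take |d_i|.
|d| = [7, 3, 2, 3, 5, 1, 3, 3, 2, 4, 6, 1]
Step 2: Midrank |d_i| (ties get averaged ranks).
ranks: |7|->12, |3|->6.5, |2|->3.5, |3|->6.5, |5|->10, |1|->1.5, |3|->6.5, |3|->6.5, |2|->3.5, |4|->9, |6|->11, |1|->1.5
Step 3: Attach original signs; sum ranks with positive sign and with negative sign.
W+ = 12 + 6.5 + 6.5 + 6.5 + 11 + 1.5 = 44
W- = 6.5 + 3.5 + 10 + 1.5 + 3.5 + 9 = 34
(Check: W+ + W- = 78 should equal n(n+1)/2 = 78.)
Step 4: Test statistic W = min(W+, W-) = 34.
Step 5: Ties in |d|, so use the tie-corrected normal approximation.
        E[W] = n(n+1)/4 = 12*13/4 = 39.
        Tie groups: |d|=1 (t=2), |d|=2 (t=2), |d|=3 (t=4); sum(t^3 - t) = 72.
        Var[W] = n(n+1)(2n+1)/24 - sum(t^3-t)/48 = 3900/24 - 72/48 = 161.
        z = (W - E[W]) / sqrt(Var[W]) = (34 - 39) / 12.6886 = -0.3941.
        Two-sided p = 2*Phi(z) = 0.693540.
Step 6: alpha = 0.1. fail to reject H0.

W+ = 44, W- = 34, W = min = 34, p = 0.693540, fail to reject H0.


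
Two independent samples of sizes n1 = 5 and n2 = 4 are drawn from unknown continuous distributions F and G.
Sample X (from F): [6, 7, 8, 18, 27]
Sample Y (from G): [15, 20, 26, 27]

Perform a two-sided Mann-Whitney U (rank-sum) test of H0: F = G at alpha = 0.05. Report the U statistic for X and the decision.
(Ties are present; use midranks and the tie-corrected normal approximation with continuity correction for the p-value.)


Step 1: Combine and sort all 9 observations; assign midranks.
sorted (value, group): (6,X), (7,X), (8,X), (15,Y), (18,X), (20,Y), (26,Y), (27,X), (27,Y)
ranks: 6->1, 7->2, 8->3, 15->4, 18->5, 20->6, 26->7, 27->8.5, 27->8.5
Step 2: Rank sum for X: R1 = 1 + 2 + 3 + 5 + 8.5 = 19.5.
Step 3: U_X = R1 - n1(n1+1)/2 = 19.5 - 5*6/2 = 19.5 - 15 = 4.5.
       U_Y = n1*n2 - U_X = 20 - 4.5 = 15.5.
Step 4: Ties are present, so use the tie-corrected normal approximation (with continuity correction) for the p-value.
Step 5: p-value = 0.218742; compare to alpha = 0.05. fail to reject H0.

U_X = 4.5, p = 0.218742, fail to reject H0 at alpha = 0.05.


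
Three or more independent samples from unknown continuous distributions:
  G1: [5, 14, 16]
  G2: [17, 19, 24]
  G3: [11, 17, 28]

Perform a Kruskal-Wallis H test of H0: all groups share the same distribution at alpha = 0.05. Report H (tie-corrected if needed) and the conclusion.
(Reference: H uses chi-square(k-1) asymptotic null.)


Step 1: Combine all N = 9 observations and assign midranks.
sorted (value, group, rank): (5,G1,1), (11,G3,2), (14,G1,3), (16,G1,4), (17,G2,5.5), (17,G3,5.5), (19,G2,7), (24,G2,8), (28,G3,9)
Step 2: Sum ranks within each group.
R_1 = 8 (n_1 = 3)
R_2 = 20.5 (n_2 = 3)
R_3 = 16.5 (n_3 = 3)
Step 3: H = 12/(N(N+1)) * sum(R_i^2/n_i) - 3(N+1)
     = 12/(9*10) * (8^2/3 + 20.5^2/3 + 16.5^2/3) - 3*10
     = 0.133333 * 252.167 - 30
     = 3.622222.
Step 4: Ties present; correction factor C = 1 - 6/(9^3 - 9) = 0.991667. Corrected H = 3.622222 / 0.991667 = 3.652661.
Step 5: Under H0, H ~ chi^2(2); p-value = 0.161003.
Step 6: alpha = 0.05. fail to reject H0.

H = 3.6527, df = 2, p = 0.161003, fail to reject H0.


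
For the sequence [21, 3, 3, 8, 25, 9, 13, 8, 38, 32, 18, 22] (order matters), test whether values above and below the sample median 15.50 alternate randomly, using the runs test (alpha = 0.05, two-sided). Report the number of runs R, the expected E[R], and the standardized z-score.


Step 1: Compute median = 15.50; label A = above, B = below.
Labels in order: ABBBABBBAAAA  (n_A = 6, n_B = 6)
Step 2: Count runs R = 5.
Step 3: Under H0 (random ordering), E[R] = 2*n_A*n_B/(n_A+n_B) + 1 = 2*6*6/12 + 1 = 7.0000.
        Var[R] = 2*n_A*n_B*(2*n_A*n_B - n_A - n_B) / ((n_A+n_B)^2 * (n_A+n_B-1)) = 4320/1584 = 2.7273.
        SD[R] = 1.6514.
Step 4: Continuity-corrected z = (R + 0.5 - E[R]) / SD[R] = (5 + 0.5 - 7.0000) / 1.6514 = -0.9083.
Step 5: Two-sided p-value via normal approximation = 2*(1 - Phi(|z|)) = 0.363722.
Step 6: alpha = 0.05. fail to reject H0.

R = 5, z = -0.9083, p = 0.363722, fail to reject H0.


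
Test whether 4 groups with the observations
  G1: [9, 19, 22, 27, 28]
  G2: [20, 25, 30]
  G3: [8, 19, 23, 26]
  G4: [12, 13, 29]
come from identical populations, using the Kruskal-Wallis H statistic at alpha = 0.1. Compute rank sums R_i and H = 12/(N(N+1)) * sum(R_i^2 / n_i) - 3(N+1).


Step 1: Combine all N = 15 observations and assign midranks.
sorted (value, group, rank): (8,G3,1), (9,G1,2), (12,G4,3), (13,G4,4), (19,G1,5.5), (19,G3,5.5), (20,G2,7), (22,G1,8), (23,G3,9), (25,G2,10), (26,G3,11), (27,G1,12), (28,G1,13), (29,G4,14), (30,G2,15)
Step 2: Sum ranks within each group.
R_1 = 40.5 (n_1 = 5)
R_2 = 32 (n_2 = 3)
R_3 = 26.5 (n_3 = 4)
R_4 = 21 (n_4 = 3)
Step 3: H = 12/(N(N+1)) * sum(R_i^2/n_i) - 3(N+1)
     = 12/(15*16) * (40.5^2/5 + 32^2/3 + 26.5^2/4 + 21^2/3) - 3*16
     = 0.050000 * 991.946 - 48
     = 1.597292.
Step 4: Ties present; correction factor C = 1 - 6/(15^3 - 15) = 0.998214. Corrected H = 1.597292 / 0.998214 = 1.600149.
Step 5: Under H0, H ~ chi^2(3); p-value = 0.659356.
Step 6: alpha = 0.1. fail to reject H0.

H = 1.6001, df = 3, p = 0.659356, fail to reject H0.


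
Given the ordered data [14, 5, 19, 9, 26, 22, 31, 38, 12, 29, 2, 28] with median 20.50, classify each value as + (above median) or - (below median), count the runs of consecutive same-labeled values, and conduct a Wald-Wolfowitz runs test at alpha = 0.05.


Step 1: Compute median = 20.50; label A = above, B = below.
Labels in order: BBBBAAAABABA  (n_A = 6, n_B = 6)
Step 2: Count runs R = 6.
Step 3: Under H0 (random ordering), E[R] = 2*n_A*n_B/(n_A+n_B) + 1 = 2*6*6/12 + 1 = 7.0000.
        Var[R] = 2*n_A*n_B*(2*n_A*n_B - n_A - n_B) / ((n_A+n_B)^2 * (n_A+n_B-1)) = 4320/1584 = 2.7273.
        SD[R] = 1.6514.
Step 4: Continuity-corrected z = (R + 0.5 - E[R]) / SD[R] = (6 + 0.5 - 7.0000) / 1.6514 = -0.3028.
Step 5: Two-sided p-value via normal approximation = 2*(1 - Phi(|z|)) = 0.762069.
Step 6: alpha = 0.05. fail to reject H0.

R = 6, z = -0.3028, p = 0.762069, fail to reject H0.


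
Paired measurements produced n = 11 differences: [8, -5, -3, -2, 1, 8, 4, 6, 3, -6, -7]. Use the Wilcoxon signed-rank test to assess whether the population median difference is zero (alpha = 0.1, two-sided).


Step 1: Drop any zero differences (none here) and take |d_i|.
|d| = [8, 5, 3, 2, 1, 8, 4, 6, 3, 6, 7]
Step 2: Midrank |d_i| (ties get averaged ranks).
ranks: |8|->10.5, |5|->6, |3|->3.5, |2|->2, |1|->1, |8|->10.5, |4|->5, |6|->7.5, |3|->3.5, |6|->7.5, |7|->9
Step 3: Attach original signs; sum ranks with positive sign and with negative sign.
W+ = 10.5 + 1 + 10.5 + 5 + 7.5 + 3.5 = 38
W- = 6 + 3.5 + 2 + 7.5 + 9 = 28
(Check: W+ + W- = 66 should equal n(n+1)/2 = 66.)
Step 4: Test statistic W = min(W+, W-) = 28.
Step 5: Ties in |d|, so use the tie-corrected normal approximation.
        E[W] = n(n+1)/4 = 11*12/4 = 33.
        Tie groups: |d|=3 (t=2), |d|=6 (t=2), |d|=8 (t=2); sum(t^3 - t) = 18.
        Var[W] = n(n+1)(2n+1)/24 - sum(t^3-t)/48 = 3036/24 - 18/48 = 126.125.
        z = (W - E[W]) / sqrt(Var[W]) = (28 - 33) / 11.2305 = -0.4452.
        Two-sided p = 2*Phi(z) = 0.656165.
Step 6: alpha = 0.1. fail to reject H0.

W+ = 38, W- = 28, W = min = 28, p = 0.656165, fail to reject H0.


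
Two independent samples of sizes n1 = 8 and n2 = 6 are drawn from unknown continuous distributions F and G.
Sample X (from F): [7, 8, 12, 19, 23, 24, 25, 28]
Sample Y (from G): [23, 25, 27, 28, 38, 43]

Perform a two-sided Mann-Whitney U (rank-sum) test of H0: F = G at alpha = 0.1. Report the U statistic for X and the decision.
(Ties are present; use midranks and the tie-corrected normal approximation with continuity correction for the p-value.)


Step 1: Combine and sort all 14 observations; assign midranks.
sorted (value, group): (7,X), (8,X), (12,X), (19,X), (23,X), (23,Y), (24,X), (25,X), (25,Y), (27,Y), (28,X), (28,Y), (38,Y), (43,Y)
ranks: 7->1, 8->2, 12->3, 19->4, 23->5.5, 23->5.5, 24->7, 25->8.5, 25->8.5, 27->10, 28->11.5, 28->11.5, 38->13, 43->14
Step 2: Rank sum for X: R1 = 1 + 2 + 3 + 4 + 5.5 + 7 + 8.5 + 11.5 = 42.5.
Step 3: U_X = R1 - n1(n1+1)/2 = 42.5 - 8*9/2 = 42.5 - 36 = 6.5.
       U_Y = n1*n2 - U_X = 48 - 6.5 = 41.5.
Step 4: Ties are present, so use the tie-corrected normal approximation (with continuity correction) for the p-value.
Step 5: p-value = 0.027668; compare to alpha = 0.1. reject H0.

U_X = 6.5, p = 0.027668, reject H0 at alpha = 0.1.


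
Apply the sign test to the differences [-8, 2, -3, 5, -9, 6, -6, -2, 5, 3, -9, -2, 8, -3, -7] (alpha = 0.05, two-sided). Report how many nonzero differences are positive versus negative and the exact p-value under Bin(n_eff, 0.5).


Step 1: Discard zero differences. Original n = 15; n_eff = number of nonzero differences = 15.
Nonzero differences (with sign): -8, +2, -3, +5, -9, +6, -6, -2, +5, +3, -9, -2, +8, -3, -7
Step 2: Count signs: positive = 6, negative = 9.
Step 3: Under H0: P(positive) = 0.5, so the number of positives S ~ Bin(15, 0.5).
Step 4: Two-sided exact p-value = sum of Bin(15,0.5) probabilities at or below the observed probability = 0.607239.
Step 5: alpha = 0.05. fail to reject H0.

n_eff = 15, pos = 6, neg = 9, p = 0.607239, fail to reject H0.


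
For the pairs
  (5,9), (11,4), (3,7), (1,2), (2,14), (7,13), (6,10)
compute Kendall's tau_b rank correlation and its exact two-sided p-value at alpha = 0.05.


Step 1: Enumerate the 21 unordered pairs (i,j) with i<j and classify each by sign(x_j-x_i) * sign(y_j-y_i).
  (1,2):dx=+6,dy=-5->D; (1,3):dx=-2,dy=-2->C; (1,4):dx=-4,dy=-7->C; (1,5):dx=-3,dy=+5->D
  (1,6):dx=+2,dy=+4->C; (1,7):dx=+1,dy=+1->C; (2,3):dx=-8,dy=+3->D; (2,4):dx=-10,dy=-2->C
  (2,5):dx=-9,dy=+10->D; (2,6):dx=-4,dy=+9->D; (2,7):dx=-5,dy=+6->D; (3,4):dx=-2,dy=-5->C
  (3,5):dx=-1,dy=+7->D; (3,6):dx=+4,dy=+6->C; (3,7):dx=+3,dy=+3->C; (4,5):dx=+1,dy=+12->C
  (4,6):dx=+6,dy=+11->C; (4,7):dx=+5,dy=+8->C; (5,6):dx=+5,dy=-1->D; (5,7):dx=+4,dy=-4->D
  (6,7):dx=-1,dy=-3->C
Step 2: C = 12, D = 9, total pairs = 21.
Step 3: tau = (C - D)/(n(n-1)/2) = (12 - 9)/21 = 0.142857.
Step 4: Exact two-sided p-value (enumerate n! = 5040 permutations of y under H0): p = 0.772619.
Step 5: alpha = 0.05. fail to reject H0.

tau_b = 0.1429 (C=12, D=9), p = 0.772619, fail to reject H0.


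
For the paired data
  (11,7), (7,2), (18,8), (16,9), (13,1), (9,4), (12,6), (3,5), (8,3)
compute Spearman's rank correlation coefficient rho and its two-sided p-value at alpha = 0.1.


Step 1: Rank x and y separately (midranks; no ties here).
rank(x): 11->5, 7->2, 18->9, 16->8, 13->7, 9->4, 12->6, 3->1, 8->3
rank(y): 7->7, 2->2, 8->8, 9->9, 1->1, 4->4, 6->6, 5->5, 3->3
Step 2: d_i = R_x(i) - R_y(i); compute d_i^2.
  (5-7)^2=4, (2-2)^2=0, (9-8)^2=1, (8-9)^2=1, (7-1)^2=36, (4-4)^2=0, (6-6)^2=0, (1-5)^2=16, (3-3)^2=0
sum(d^2) = 58.
Step 3: rho = 1 - 6*58 / (9*(9^2 - 1)) = 1 - 348/720 = 0.516667.
Step 4: Under H0, t = rho * sqrt((n-2)/(1-rho^2)) = 1.5966 ~ t(7).
Step 5: Two-sided p-value from the t-distribution with 7 df = 0.154390.
Step 6: alpha = 0.1. fail to reject H0.

rho = 0.5167, p = 0.154390, fail to reject H0 at alpha = 0.1.


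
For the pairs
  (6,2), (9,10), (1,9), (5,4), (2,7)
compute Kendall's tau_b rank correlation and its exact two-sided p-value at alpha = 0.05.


Step 1: Enumerate the 10 unordered pairs (i,j) with i<j and classify each by sign(x_j-x_i) * sign(y_j-y_i).
  (1,2):dx=+3,dy=+8->C; (1,3):dx=-5,dy=+7->D; (1,4):dx=-1,dy=+2->D; (1,5):dx=-4,dy=+5->D
  (2,3):dx=-8,dy=-1->C; (2,4):dx=-4,dy=-6->C; (2,5):dx=-7,dy=-3->C; (3,4):dx=+4,dy=-5->D
  (3,5):dx=+1,dy=-2->D; (4,5):dx=-3,dy=+3->D
Step 2: C = 4, D = 6, total pairs = 10.
Step 3: tau = (C - D)/(n(n-1)/2) = (4 - 6)/10 = -0.200000.
Step 4: Exact two-sided p-value (enumerate n! = 120 permutations of y under H0): p = 0.816667.
Step 5: alpha = 0.05. fail to reject H0.

tau_b = -0.2000 (C=4, D=6), p = 0.816667, fail to reject H0.


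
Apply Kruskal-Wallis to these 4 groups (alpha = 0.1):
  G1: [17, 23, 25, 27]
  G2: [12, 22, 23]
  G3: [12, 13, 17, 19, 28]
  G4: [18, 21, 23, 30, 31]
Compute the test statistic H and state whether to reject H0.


Step 1: Combine all N = 17 observations and assign midranks.
sorted (value, group, rank): (12,G2,1.5), (12,G3,1.5), (13,G3,3), (17,G1,4.5), (17,G3,4.5), (18,G4,6), (19,G3,7), (21,G4,8), (22,G2,9), (23,G1,11), (23,G2,11), (23,G4,11), (25,G1,13), (27,G1,14), (28,G3,15), (30,G4,16), (31,G4,17)
Step 2: Sum ranks within each group.
R_1 = 42.5 (n_1 = 4)
R_2 = 21.5 (n_2 = 3)
R_3 = 31 (n_3 = 5)
R_4 = 58 (n_4 = 5)
Step 3: H = 12/(N(N+1)) * sum(R_i^2/n_i) - 3(N+1)
     = 12/(17*18) * (42.5^2/4 + 21.5^2/3 + 31^2/5 + 58^2/5) - 3*18
     = 0.039216 * 1470.65 - 54
     = 3.672386.
Step 4: Ties present; correction factor C = 1 - 36/(17^3 - 17) = 0.992647. Corrected H = 3.672386 / 0.992647 = 3.699588.
Step 5: Under H0, H ~ chi^2(3); p-value = 0.295784.
Step 6: alpha = 0.1. fail to reject H0.

H = 3.6996, df = 3, p = 0.295784, fail to reject H0.


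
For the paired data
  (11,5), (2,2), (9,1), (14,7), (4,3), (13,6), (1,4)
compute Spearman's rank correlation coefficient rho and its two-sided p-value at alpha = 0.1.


Step 1: Rank x and y separately (midranks; no ties here).
rank(x): 11->5, 2->2, 9->4, 14->7, 4->3, 13->6, 1->1
rank(y): 5->5, 2->2, 1->1, 7->7, 3->3, 6->6, 4->4
Step 2: d_i = R_x(i) - R_y(i); compute d_i^2.
  (5-5)^2=0, (2-2)^2=0, (4-1)^2=9, (7-7)^2=0, (3-3)^2=0, (6-6)^2=0, (1-4)^2=9
sum(d^2) = 18.
Step 3: rho = 1 - 6*18 / (7*(7^2 - 1)) = 1 - 108/336 = 0.678571.
Step 4: Under H0, t = rho * sqrt((n-2)/(1-rho^2)) = 2.0657 ~ t(5).
Step 5: Two-sided p-value from the t-distribution with 5 df = 0.093750.
Step 6: alpha = 0.1. reject H0.

rho = 0.6786, p = 0.093750, reject H0 at alpha = 0.1.


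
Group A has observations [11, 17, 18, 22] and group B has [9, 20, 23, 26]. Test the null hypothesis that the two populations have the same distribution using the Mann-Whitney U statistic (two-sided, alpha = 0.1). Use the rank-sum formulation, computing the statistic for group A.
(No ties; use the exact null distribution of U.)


Step 1: Combine and sort all 8 observations; assign midranks.
sorted (value, group): (9,Y), (11,X), (17,X), (18,X), (20,Y), (22,X), (23,Y), (26,Y)
ranks: 9->1, 11->2, 17->3, 18->4, 20->5, 22->6, 23->7, 26->8
Step 2: Rank sum for X: R1 = 2 + 3 + 4 + 6 = 15.
Step 3: U_X = R1 - n1(n1+1)/2 = 15 - 4*5/2 = 15 - 10 = 5.
       U_Y = n1*n2 - U_X = 16 - 5 = 11.
Step 4: No ties, so the exact null distribution of U (based on enumerating the C(8,4) = 70 equally likely rank assignments) gives the two-sided p-value.
Step 5: p-value = 0.485714; compare to alpha = 0.1. fail to reject H0.

U_X = 5, p = 0.485714, fail to reject H0 at alpha = 0.1.


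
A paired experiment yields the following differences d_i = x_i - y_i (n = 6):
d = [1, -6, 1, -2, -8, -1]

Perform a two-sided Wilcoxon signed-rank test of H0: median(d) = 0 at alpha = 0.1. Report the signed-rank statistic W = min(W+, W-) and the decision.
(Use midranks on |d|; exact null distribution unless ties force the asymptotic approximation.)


Step 1: Drop any zero differences (none here) and take |d_i|.
|d| = [1, 6, 1, 2, 8, 1]
Step 2: Midrank |d_i| (ties get averaged ranks).
ranks: |1|->2, |6|->5, |1|->2, |2|->4, |8|->6, |1|->2
Step 3: Attach original signs; sum ranks with positive sign and with negative sign.
W+ = 2 + 2 = 4
W- = 5 + 4 + 6 + 2 = 17
(Check: W+ + W- = 21 should equal n(n+1)/2 = 21.)
Step 4: Test statistic W = min(W+, W-) = 4.
Step 5: Ties in |d|, so use the tie-corrected normal approximation.
        E[W] = n(n+1)/4 = 6*7/4 = 10.5.
        Tie groups: |d|=1 (t=3); sum(t^3 - t) = 24.
        Var[W] = n(n+1)(2n+1)/24 - sum(t^3-t)/48 = 546/24 - 24/48 = 22.25.
        z = (W - E[W]) / sqrt(Var[W]) = (4 - 10.5) / 4.7170 = -1.3780.
        Two-sided p = 2*Phi(z) = 0.168204.
Step 6: alpha = 0.1. fail to reject H0.

W+ = 4, W- = 17, W = min = 4, p = 0.168204, fail to reject H0.


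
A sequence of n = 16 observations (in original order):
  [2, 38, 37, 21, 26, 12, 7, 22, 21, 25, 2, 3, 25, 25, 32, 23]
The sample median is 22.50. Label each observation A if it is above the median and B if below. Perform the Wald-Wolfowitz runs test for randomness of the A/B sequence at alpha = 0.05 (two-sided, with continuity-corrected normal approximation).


Step 1: Compute median = 22.50; label A = above, B = below.
Labels in order: BAABABBBBABBAAAA  (n_A = 8, n_B = 8)
Step 2: Count runs R = 8.
Step 3: Under H0 (random ordering), E[R] = 2*n_A*n_B/(n_A+n_B) + 1 = 2*8*8/16 + 1 = 9.0000.
        Var[R] = 2*n_A*n_B*(2*n_A*n_B - n_A - n_B) / ((n_A+n_B)^2 * (n_A+n_B-1)) = 14336/3840 = 3.7333.
        SD[R] = 1.9322.
Step 4: Continuity-corrected z = (R + 0.5 - E[R]) / SD[R] = (8 + 0.5 - 9.0000) / 1.9322 = -0.2588.
Step 5: Two-sided p-value via normal approximation = 2*(1 - Phi(|z|)) = 0.795809.
Step 6: alpha = 0.05. fail to reject H0.

R = 8, z = -0.2588, p = 0.795809, fail to reject H0.


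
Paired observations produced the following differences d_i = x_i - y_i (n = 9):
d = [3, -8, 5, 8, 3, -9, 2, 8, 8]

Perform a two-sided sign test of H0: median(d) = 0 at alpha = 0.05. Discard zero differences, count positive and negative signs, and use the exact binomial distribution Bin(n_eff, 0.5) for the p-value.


Step 1: Discard zero differences. Original n = 9; n_eff = number of nonzero differences = 9.
Nonzero differences (with sign): +3, -8, +5, +8, +3, -9, +2, +8, +8
Step 2: Count signs: positive = 7, negative = 2.
Step 3: Under H0: P(positive) = 0.5, so the number of positives S ~ Bin(9, 0.5).
Step 4: Two-sided exact p-value = sum of Bin(9,0.5) probabilities at or below the observed probability = 0.179688.
Step 5: alpha = 0.05. fail to reject H0.

n_eff = 9, pos = 7, neg = 2, p = 0.179688, fail to reject H0.


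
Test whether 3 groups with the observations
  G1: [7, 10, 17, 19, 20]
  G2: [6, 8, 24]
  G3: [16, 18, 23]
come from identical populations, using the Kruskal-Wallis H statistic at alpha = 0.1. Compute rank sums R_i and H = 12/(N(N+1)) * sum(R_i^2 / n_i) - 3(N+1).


Step 1: Combine all N = 11 observations and assign midranks.
sorted (value, group, rank): (6,G2,1), (7,G1,2), (8,G2,3), (10,G1,4), (16,G3,5), (17,G1,6), (18,G3,7), (19,G1,8), (20,G1,9), (23,G3,10), (24,G2,11)
Step 2: Sum ranks within each group.
R_1 = 29 (n_1 = 5)
R_2 = 15 (n_2 = 3)
R_3 = 22 (n_3 = 3)
Step 3: H = 12/(N(N+1)) * sum(R_i^2/n_i) - 3(N+1)
     = 12/(11*12) * (29^2/5 + 15^2/3 + 22^2/3) - 3*12
     = 0.090909 * 404.533 - 36
     = 0.775758.
Step 4: No ties, so H is used without correction.
Step 5: Under H0, H ~ chi^2(2); p-value = 0.678495.
Step 6: alpha = 0.1. fail to reject H0.

H = 0.7758, df = 2, p = 0.678495, fail to reject H0.


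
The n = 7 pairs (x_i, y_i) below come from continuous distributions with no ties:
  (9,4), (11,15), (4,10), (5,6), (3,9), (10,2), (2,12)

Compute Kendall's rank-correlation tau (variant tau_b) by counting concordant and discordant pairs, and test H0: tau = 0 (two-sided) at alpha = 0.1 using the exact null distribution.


Step 1: Enumerate the 21 unordered pairs (i,j) with i<j and classify each by sign(x_j-x_i) * sign(y_j-y_i).
  (1,2):dx=+2,dy=+11->C; (1,3):dx=-5,dy=+6->D; (1,4):dx=-4,dy=+2->D; (1,5):dx=-6,dy=+5->D
  (1,6):dx=+1,dy=-2->D; (1,7):dx=-7,dy=+8->D; (2,3):dx=-7,dy=-5->C; (2,4):dx=-6,dy=-9->C
  (2,5):dx=-8,dy=-6->C; (2,6):dx=-1,dy=-13->C; (2,7):dx=-9,dy=-3->C; (3,4):dx=+1,dy=-4->D
  (3,5):dx=-1,dy=-1->C; (3,6):dx=+6,dy=-8->D; (3,7):dx=-2,dy=+2->D; (4,5):dx=-2,dy=+3->D
  (4,6):dx=+5,dy=-4->D; (4,7):dx=-3,dy=+6->D; (5,6):dx=+7,dy=-7->D; (5,7):dx=-1,dy=+3->D
  (6,7):dx=-8,dy=+10->D
Step 2: C = 7, D = 14, total pairs = 21.
Step 3: tau = (C - D)/(n(n-1)/2) = (7 - 14)/21 = -0.333333.
Step 4: Exact two-sided p-value (enumerate n! = 5040 permutations of y under H0): p = 0.381349.
Step 5: alpha = 0.1. fail to reject H0.

tau_b = -0.3333 (C=7, D=14), p = 0.381349, fail to reject H0.


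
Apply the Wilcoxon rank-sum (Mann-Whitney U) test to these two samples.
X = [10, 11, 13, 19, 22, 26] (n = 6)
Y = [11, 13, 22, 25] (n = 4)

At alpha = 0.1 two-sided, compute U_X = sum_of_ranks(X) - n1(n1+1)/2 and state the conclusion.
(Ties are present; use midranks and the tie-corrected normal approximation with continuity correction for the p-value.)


Step 1: Combine and sort all 10 observations; assign midranks.
sorted (value, group): (10,X), (11,X), (11,Y), (13,X), (13,Y), (19,X), (22,X), (22,Y), (25,Y), (26,X)
ranks: 10->1, 11->2.5, 11->2.5, 13->4.5, 13->4.5, 19->6, 22->7.5, 22->7.5, 25->9, 26->10
Step 2: Rank sum for X: R1 = 1 + 2.5 + 4.5 + 6 + 7.5 + 10 = 31.5.
Step 3: U_X = R1 - n1(n1+1)/2 = 31.5 - 6*7/2 = 31.5 - 21 = 10.5.
       U_Y = n1*n2 - U_X = 24 - 10.5 = 13.5.
Step 4: Ties are present, so use the tie-corrected normal approximation (with continuity correction) for the p-value.
Step 5: p-value = 0.829638; compare to alpha = 0.1. fail to reject H0.

U_X = 10.5, p = 0.829638, fail to reject H0 at alpha = 0.1.
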